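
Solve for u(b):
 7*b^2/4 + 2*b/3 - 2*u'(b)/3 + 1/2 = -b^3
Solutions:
 u(b) = C1 + 3*b^4/8 + 7*b^3/8 + b^2/2 + 3*b/4


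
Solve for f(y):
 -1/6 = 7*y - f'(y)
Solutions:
 f(y) = C1 + 7*y^2/2 + y/6


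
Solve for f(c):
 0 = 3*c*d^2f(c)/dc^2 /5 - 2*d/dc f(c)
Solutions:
 f(c) = C1 + C2*c^(13/3)


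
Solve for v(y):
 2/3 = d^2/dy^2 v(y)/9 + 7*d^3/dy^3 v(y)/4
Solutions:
 v(y) = C1 + C2*y + C3*exp(-4*y/63) + 3*y^2


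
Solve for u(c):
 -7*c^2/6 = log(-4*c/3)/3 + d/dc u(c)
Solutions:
 u(c) = C1 - 7*c^3/18 - c*log(-c)/3 + c*(-log(2) + 1/3 + log(6)/3)


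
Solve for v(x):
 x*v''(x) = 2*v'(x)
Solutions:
 v(x) = C1 + C2*x^3


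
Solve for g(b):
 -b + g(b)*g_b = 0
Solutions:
 g(b) = -sqrt(C1 + b^2)
 g(b) = sqrt(C1 + b^2)


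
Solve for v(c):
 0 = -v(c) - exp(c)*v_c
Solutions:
 v(c) = C1*exp(exp(-c))


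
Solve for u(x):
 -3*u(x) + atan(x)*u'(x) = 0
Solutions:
 u(x) = C1*exp(3*Integral(1/atan(x), x))


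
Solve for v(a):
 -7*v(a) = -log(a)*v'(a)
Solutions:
 v(a) = C1*exp(7*li(a))


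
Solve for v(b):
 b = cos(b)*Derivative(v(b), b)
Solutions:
 v(b) = C1 + Integral(b/cos(b), b)


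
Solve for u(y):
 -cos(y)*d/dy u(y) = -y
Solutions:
 u(y) = C1 + Integral(y/cos(y), y)


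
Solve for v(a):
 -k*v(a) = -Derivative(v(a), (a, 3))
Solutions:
 v(a) = C1*exp(a*k^(1/3)) + C2*exp(a*k^(1/3)*(-1 + sqrt(3)*I)/2) + C3*exp(-a*k^(1/3)*(1 + sqrt(3)*I)/2)


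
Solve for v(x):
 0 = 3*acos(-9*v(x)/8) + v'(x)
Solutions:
 Integral(1/acos(-9*_y/8), (_y, v(x))) = C1 - 3*x


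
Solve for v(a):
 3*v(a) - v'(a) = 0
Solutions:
 v(a) = C1*exp(3*a)


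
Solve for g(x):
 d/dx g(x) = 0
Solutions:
 g(x) = C1


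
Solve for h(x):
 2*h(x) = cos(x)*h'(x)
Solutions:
 h(x) = C1*(sin(x) + 1)/(sin(x) - 1)


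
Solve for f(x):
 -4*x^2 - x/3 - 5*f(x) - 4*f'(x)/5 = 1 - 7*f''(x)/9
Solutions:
 f(x) = C1*exp(3*x*(6 - sqrt(911))/35) + C2*exp(3*x*(6 + sqrt(911))/35) - 4*x^2/5 + 71*x/375 - 13477/28125


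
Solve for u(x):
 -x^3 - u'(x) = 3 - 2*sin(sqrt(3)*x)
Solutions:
 u(x) = C1 - x^4/4 - 3*x - 2*sqrt(3)*cos(sqrt(3)*x)/3


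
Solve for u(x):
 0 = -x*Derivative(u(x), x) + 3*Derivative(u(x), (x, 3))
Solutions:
 u(x) = C1 + Integral(C2*airyai(3^(2/3)*x/3) + C3*airybi(3^(2/3)*x/3), x)


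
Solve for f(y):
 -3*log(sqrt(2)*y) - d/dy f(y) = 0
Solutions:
 f(y) = C1 - 3*y*log(y) - 3*y*log(2)/2 + 3*y


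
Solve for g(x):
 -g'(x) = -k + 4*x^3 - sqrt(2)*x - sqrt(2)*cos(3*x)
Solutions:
 g(x) = C1 + k*x - x^4 + sqrt(2)*x^2/2 + sqrt(2)*sin(3*x)/3


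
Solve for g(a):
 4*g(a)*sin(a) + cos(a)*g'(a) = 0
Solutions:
 g(a) = C1*cos(a)^4


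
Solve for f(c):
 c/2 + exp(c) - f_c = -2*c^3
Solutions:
 f(c) = C1 + c^4/2 + c^2/4 + exp(c)


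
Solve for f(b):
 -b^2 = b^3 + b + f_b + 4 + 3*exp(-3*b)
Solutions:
 f(b) = C1 - b^4/4 - b^3/3 - b^2/2 - 4*b + exp(-3*b)


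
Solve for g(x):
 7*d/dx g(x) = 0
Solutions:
 g(x) = C1


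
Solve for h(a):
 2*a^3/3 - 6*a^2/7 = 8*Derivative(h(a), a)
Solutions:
 h(a) = C1 + a^4/48 - a^3/28


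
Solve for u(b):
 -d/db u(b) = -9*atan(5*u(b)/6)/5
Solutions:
 Integral(1/atan(5*_y/6), (_y, u(b))) = C1 + 9*b/5


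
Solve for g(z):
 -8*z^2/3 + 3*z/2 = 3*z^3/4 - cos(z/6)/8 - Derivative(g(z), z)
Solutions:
 g(z) = C1 + 3*z^4/16 + 8*z^3/9 - 3*z^2/4 - 3*sin(z/6)/4


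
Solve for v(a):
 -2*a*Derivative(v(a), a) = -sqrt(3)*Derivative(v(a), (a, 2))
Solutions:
 v(a) = C1 + C2*erfi(3^(3/4)*a/3)


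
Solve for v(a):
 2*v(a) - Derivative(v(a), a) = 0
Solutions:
 v(a) = C1*exp(2*a)


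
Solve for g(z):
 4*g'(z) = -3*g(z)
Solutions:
 g(z) = C1*exp(-3*z/4)


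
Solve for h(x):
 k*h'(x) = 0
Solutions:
 h(x) = C1


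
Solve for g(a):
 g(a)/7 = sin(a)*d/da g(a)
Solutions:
 g(a) = C1*(cos(a) - 1)^(1/14)/(cos(a) + 1)^(1/14)


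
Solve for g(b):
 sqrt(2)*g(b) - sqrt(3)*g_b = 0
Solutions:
 g(b) = C1*exp(sqrt(6)*b/3)


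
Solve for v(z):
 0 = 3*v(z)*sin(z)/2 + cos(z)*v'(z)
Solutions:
 v(z) = C1*cos(z)^(3/2)


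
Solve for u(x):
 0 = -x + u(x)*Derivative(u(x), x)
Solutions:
 u(x) = -sqrt(C1 + x^2)
 u(x) = sqrt(C1 + x^2)


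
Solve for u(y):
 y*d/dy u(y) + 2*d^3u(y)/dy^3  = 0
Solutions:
 u(y) = C1 + Integral(C2*airyai(-2^(2/3)*y/2) + C3*airybi(-2^(2/3)*y/2), y)


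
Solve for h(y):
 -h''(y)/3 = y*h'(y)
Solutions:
 h(y) = C1 + C2*erf(sqrt(6)*y/2)


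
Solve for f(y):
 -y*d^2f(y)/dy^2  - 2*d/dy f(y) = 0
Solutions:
 f(y) = C1 + C2/y


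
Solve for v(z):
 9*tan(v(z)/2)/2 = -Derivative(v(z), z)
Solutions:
 v(z) = -2*asin(C1*exp(-9*z/4)) + 2*pi
 v(z) = 2*asin(C1*exp(-9*z/4))


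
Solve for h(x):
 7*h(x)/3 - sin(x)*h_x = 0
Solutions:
 h(x) = C1*(cos(x) - 1)^(7/6)/(cos(x) + 1)^(7/6)


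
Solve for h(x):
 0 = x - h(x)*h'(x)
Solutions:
 h(x) = -sqrt(C1 + x^2)
 h(x) = sqrt(C1 + x^2)


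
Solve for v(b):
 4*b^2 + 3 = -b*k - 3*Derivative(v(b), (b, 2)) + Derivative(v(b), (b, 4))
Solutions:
 v(b) = C1 + C2*b + C3*exp(-sqrt(3)*b) + C4*exp(sqrt(3)*b) - b^4/9 - b^3*k/18 - 17*b^2/18


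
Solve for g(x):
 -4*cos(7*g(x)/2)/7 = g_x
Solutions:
 g(x) = -2*asin((C1 + exp(4*x))/(C1 - exp(4*x)))/7 + 2*pi/7
 g(x) = 2*asin((C1 + exp(4*x))/(C1 - exp(4*x)))/7


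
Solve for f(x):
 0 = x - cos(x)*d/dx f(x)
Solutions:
 f(x) = C1 + Integral(x/cos(x), x)


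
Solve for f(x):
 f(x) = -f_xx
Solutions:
 f(x) = C1*sin(x) + C2*cos(x)


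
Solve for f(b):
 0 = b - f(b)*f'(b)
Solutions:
 f(b) = -sqrt(C1 + b^2)
 f(b) = sqrt(C1 + b^2)


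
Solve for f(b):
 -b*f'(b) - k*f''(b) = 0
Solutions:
 f(b) = C1 + C2*sqrt(k)*erf(sqrt(2)*b*sqrt(1/k)/2)


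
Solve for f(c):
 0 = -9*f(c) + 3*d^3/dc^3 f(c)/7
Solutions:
 f(c) = C3*exp(21^(1/3)*c) + (C1*sin(3^(5/6)*7^(1/3)*c/2) + C2*cos(3^(5/6)*7^(1/3)*c/2))*exp(-21^(1/3)*c/2)


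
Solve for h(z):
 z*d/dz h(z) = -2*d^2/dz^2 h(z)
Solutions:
 h(z) = C1 + C2*erf(z/2)


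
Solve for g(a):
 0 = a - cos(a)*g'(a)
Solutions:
 g(a) = C1 + Integral(a/cos(a), a)


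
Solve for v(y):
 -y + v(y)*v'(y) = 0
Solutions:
 v(y) = -sqrt(C1 + y^2)
 v(y) = sqrt(C1 + y^2)


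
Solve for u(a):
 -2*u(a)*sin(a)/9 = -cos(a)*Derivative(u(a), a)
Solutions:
 u(a) = C1/cos(a)^(2/9)


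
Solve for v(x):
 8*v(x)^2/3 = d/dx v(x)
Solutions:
 v(x) = -3/(C1 + 8*x)


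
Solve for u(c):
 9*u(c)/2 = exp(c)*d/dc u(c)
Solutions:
 u(c) = C1*exp(-9*exp(-c)/2)


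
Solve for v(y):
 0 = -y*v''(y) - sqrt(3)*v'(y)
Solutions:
 v(y) = C1 + C2*y^(1 - sqrt(3))


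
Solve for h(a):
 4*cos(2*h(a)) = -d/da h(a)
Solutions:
 h(a) = -asin((C1 + exp(16*a))/(C1 - exp(16*a)))/2 + pi/2
 h(a) = asin((C1 + exp(16*a))/(C1 - exp(16*a)))/2


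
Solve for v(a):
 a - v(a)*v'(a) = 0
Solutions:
 v(a) = -sqrt(C1 + a^2)
 v(a) = sqrt(C1 + a^2)


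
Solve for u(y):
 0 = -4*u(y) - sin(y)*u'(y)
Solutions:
 u(y) = C1*(cos(y)^2 + 2*cos(y) + 1)/(cos(y)^2 - 2*cos(y) + 1)


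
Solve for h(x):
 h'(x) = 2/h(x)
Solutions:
 h(x) = -sqrt(C1 + 4*x)
 h(x) = sqrt(C1 + 4*x)


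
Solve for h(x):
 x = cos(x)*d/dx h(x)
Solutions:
 h(x) = C1 + Integral(x/cos(x), x)


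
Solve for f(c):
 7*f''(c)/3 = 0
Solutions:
 f(c) = C1 + C2*c


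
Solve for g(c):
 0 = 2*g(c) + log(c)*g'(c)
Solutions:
 g(c) = C1*exp(-2*li(c))


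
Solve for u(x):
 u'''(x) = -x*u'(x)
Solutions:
 u(x) = C1 + Integral(C2*airyai(-x) + C3*airybi(-x), x)


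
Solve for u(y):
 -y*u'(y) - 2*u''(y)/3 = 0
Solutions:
 u(y) = C1 + C2*erf(sqrt(3)*y/2)


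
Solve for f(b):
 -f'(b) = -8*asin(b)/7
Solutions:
 f(b) = C1 + 8*b*asin(b)/7 + 8*sqrt(1 - b^2)/7


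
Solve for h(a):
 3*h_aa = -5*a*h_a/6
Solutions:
 h(a) = C1 + C2*erf(sqrt(5)*a/6)


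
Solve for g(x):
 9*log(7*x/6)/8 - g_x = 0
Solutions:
 g(x) = C1 + 9*x*log(x)/8 - 9*x*log(6)/8 - 9*x/8 + 9*x*log(7)/8


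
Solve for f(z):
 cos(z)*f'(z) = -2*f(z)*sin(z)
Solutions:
 f(z) = C1*cos(z)^2


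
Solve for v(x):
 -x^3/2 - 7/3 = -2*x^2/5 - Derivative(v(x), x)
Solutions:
 v(x) = C1 + x^4/8 - 2*x^3/15 + 7*x/3


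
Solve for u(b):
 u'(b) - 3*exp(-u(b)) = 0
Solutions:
 u(b) = log(C1 + 3*b)


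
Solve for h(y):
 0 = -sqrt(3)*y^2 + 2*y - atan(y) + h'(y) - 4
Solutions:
 h(y) = C1 + sqrt(3)*y^3/3 - y^2 + y*atan(y) + 4*y - log(y^2 + 1)/2


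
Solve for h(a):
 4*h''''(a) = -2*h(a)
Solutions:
 h(a) = (C1*sin(2^(1/4)*a/2) + C2*cos(2^(1/4)*a/2))*exp(-2^(1/4)*a/2) + (C3*sin(2^(1/4)*a/2) + C4*cos(2^(1/4)*a/2))*exp(2^(1/4)*a/2)


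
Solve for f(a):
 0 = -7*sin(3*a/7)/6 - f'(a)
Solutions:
 f(a) = C1 + 49*cos(3*a/7)/18


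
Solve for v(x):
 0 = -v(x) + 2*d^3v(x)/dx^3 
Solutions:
 v(x) = C3*exp(2^(2/3)*x/2) + (C1*sin(2^(2/3)*sqrt(3)*x/4) + C2*cos(2^(2/3)*sqrt(3)*x/4))*exp(-2^(2/3)*x/4)


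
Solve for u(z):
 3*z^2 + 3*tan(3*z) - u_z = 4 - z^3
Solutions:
 u(z) = C1 + z^4/4 + z^3 - 4*z - log(cos(3*z))


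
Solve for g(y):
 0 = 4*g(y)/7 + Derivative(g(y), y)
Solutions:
 g(y) = C1*exp(-4*y/7)


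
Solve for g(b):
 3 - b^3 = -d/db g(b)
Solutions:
 g(b) = C1 + b^4/4 - 3*b


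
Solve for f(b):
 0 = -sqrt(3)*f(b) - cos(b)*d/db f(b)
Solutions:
 f(b) = C1*(sin(b) - 1)^(sqrt(3)/2)/(sin(b) + 1)^(sqrt(3)/2)


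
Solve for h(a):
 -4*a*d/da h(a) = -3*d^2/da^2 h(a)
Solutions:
 h(a) = C1 + C2*erfi(sqrt(6)*a/3)


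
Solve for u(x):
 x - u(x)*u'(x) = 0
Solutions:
 u(x) = -sqrt(C1 + x^2)
 u(x) = sqrt(C1 + x^2)


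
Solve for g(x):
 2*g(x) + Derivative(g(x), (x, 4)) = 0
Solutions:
 g(x) = (C1*sin(2^(3/4)*x/2) + C2*cos(2^(3/4)*x/2))*exp(-2^(3/4)*x/2) + (C3*sin(2^(3/4)*x/2) + C4*cos(2^(3/4)*x/2))*exp(2^(3/4)*x/2)


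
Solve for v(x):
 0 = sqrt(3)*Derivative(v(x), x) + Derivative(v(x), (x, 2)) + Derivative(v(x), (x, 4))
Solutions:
 v(x) = C1 + C2*exp(2^(1/3)*sqrt(3)*x*(-2/(9 + sqrt(85))^(1/3) + 2^(1/3)*(9 + sqrt(85))^(1/3))/12)*sin(2^(1/3)*x*(2/(9 + sqrt(85))^(1/3) + 2^(1/3)*(9 + sqrt(85))^(1/3))/4) + C3*exp(2^(1/3)*sqrt(3)*x*(-2/(9 + sqrt(85))^(1/3) + 2^(1/3)*(9 + sqrt(85))^(1/3))/12)*cos(2^(1/3)*x*(2/(9 + sqrt(85))^(1/3) + 2^(1/3)*(9 + sqrt(85))^(1/3))/4) + C4*exp(-2^(1/3)*sqrt(3)*x*(-2/(9 + sqrt(85))^(1/3) + 2^(1/3)*(9 + sqrt(85))^(1/3))/6)


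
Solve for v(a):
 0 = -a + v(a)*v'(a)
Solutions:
 v(a) = -sqrt(C1 + a^2)
 v(a) = sqrt(C1 + a^2)


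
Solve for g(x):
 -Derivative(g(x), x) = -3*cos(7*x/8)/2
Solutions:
 g(x) = C1 + 12*sin(7*x/8)/7


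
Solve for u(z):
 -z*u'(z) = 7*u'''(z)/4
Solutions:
 u(z) = C1 + Integral(C2*airyai(-14^(2/3)*z/7) + C3*airybi(-14^(2/3)*z/7), z)


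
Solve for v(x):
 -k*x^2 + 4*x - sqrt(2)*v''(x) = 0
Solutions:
 v(x) = C1 + C2*x - sqrt(2)*k*x^4/24 + sqrt(2)*x^3/3


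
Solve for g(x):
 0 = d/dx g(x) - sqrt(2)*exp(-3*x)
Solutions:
 g(x) = C1 - sqrt(2)*exp(-3*x)/3


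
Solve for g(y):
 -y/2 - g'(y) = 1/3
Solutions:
 g(y) = C1 - y^2/4 - y/3


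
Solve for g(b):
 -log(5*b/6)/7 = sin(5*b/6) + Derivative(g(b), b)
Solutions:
 g(b) = C1 - b*log(b)/7 - b*log(5)/7 + b/7 + b*log(6)/7 + 6*cos(5*b/6)/5


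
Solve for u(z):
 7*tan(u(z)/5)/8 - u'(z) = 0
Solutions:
 u(z) = -5*asin(C1*exp(7*z/40)) + 5*pi
 u(z) = 5*asin(C1*exp(7*z/40))


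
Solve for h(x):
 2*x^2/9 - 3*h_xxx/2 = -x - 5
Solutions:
 h(x) = C1 + C2*x + C3*x^2 + x^5/405 + x^4/36 + 5*x^3/9


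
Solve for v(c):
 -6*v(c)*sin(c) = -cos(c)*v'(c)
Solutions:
 v(c) = C1/cos(c)^6


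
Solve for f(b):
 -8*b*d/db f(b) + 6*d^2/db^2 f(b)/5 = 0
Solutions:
 f(b) = C1 + C2*erfi(sqrt(30)*b/3)


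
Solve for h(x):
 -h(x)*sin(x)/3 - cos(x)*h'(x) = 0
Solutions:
 h(x) = C1*cos(x)^(1/3)


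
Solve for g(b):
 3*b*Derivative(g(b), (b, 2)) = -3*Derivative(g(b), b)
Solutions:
 g(b) = C1 + C2*log(b)


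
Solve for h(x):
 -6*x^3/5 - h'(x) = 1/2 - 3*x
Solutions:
 h(x) = C1 - 3*x^4/10 + 3*x^2/2 - x/2


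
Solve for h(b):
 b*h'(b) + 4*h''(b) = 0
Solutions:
 h(b) = C1 + C2*erf(sqrt(2)*b/4)


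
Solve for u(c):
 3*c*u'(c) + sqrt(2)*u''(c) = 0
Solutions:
 u(c) = C1 + C2*erf(2^(1/4)*sqrt(3)*c/2)


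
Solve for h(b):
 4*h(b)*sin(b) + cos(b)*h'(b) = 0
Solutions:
 h(b) = C1*cos(b)^4


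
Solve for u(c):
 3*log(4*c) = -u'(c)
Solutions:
 u(c) = C1 - 3*c*log(c) - c*log(64) + 3*c


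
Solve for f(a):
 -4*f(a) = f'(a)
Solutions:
 f(a) = C1*exp(-4*a)


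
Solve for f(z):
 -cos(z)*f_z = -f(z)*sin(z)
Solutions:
 f(z) = C1/cos(z)


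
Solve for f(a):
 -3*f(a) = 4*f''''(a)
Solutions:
 f(a) = (C1*sin(3^(1/4)*a/2) + C2*cos(3^(1/4)*a/2))*exp(-3^(1/4)*a/2) + (C3*sin(3^(1/4)*a/2) + C4*cos(3^(1/4)*a/2))*exp(3^(1/4)*a/2)


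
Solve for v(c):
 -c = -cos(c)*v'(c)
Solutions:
 v(c) = C1 + Integral(c/cos(c), c)


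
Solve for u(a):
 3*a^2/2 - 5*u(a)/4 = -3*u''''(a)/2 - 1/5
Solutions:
 u(a) = C1*exp(-5^(1/4)*6^(3/4)*a/6) + C2*exp(5^(1/4)*6^(3/4)*a/6) + C3*sin(5^(1/4)*6^(3/4)*a/6) + C4*cos(5^(1/4)*6^(3/4)*a/6) + 6*a^2/5 + 4/25


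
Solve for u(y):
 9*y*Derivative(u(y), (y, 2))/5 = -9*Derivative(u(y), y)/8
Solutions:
 u(y) = C1 + C2*y^(3/8)


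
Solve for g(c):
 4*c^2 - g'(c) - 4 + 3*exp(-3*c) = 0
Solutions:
 g(c) = C1 + 4*c^3/3 - 4*c - exp(-3*c)


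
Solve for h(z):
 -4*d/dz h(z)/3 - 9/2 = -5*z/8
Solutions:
 h(z) = C1 + 15*z^2/64 - 27*z/8


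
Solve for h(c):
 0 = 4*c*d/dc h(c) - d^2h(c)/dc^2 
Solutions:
 h(c) = C1 + C2*erfi(sqrt(2)*c)


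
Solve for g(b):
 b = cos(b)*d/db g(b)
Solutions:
 g(b) = C1 + Integral(b/cos(b), b)


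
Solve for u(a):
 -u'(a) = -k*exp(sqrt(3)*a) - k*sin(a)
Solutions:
 u(a) = C1 + sqrt(3)*k*exp(sqrt(3)*a)/3 - k*cos(a)


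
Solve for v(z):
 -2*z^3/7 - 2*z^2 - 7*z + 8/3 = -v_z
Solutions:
 v(z) = C1 + z^4/14 + 2*z^3/3 + 7*z^2/2 - 8*z/3


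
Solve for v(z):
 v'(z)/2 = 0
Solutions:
 v(z) = C1


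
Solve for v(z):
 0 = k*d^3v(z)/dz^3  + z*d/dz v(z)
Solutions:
 v(z) = C1 + Integral(C2*airyai(z*(-1/k)^(1/3)) + C3*airybi(z*(-1/k)^(1/3)), z)


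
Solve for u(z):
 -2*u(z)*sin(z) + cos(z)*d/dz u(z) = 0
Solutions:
 u(z) = C1/cos(z)^2


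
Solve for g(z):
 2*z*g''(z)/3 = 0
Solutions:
 g(z) = C1 + C2*z


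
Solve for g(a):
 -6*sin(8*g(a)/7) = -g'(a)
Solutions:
 -6*a + 7*log(cos(8*g(a)/7) - 1)/16 - 7*log(cos(8*g(a)/7) + 1)/16 = C1


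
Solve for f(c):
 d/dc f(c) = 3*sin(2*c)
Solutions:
 f(c) = C1 - 3*cos(2*c)/2


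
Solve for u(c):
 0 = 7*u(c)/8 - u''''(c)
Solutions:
 u(c) = C1*exp(-14^(1/4)*c/2) + C2*exp(14^(1/4)*c/2) + C3*sin(14^(1/4)*c/2) + C4*cos(14^(1/4)*c/2)


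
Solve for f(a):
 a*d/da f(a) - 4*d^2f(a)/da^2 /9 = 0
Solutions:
 f(a) = C1 + C2*erfi(3*sqrt(2)*a/4)


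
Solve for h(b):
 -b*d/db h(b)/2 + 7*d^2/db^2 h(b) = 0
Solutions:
 h(b) = C1 + C2*erfi(sqrt(7)*b/14)


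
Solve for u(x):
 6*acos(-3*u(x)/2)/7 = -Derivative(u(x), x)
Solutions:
 Integral(1/acos(-3*_y/2), (_y, u(x))) = C1 - 6*x/7


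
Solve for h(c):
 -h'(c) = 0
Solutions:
 h(c) = C1


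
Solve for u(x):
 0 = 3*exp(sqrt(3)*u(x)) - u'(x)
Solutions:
 u(x) = sqrt(3)*(2*log(-1/(C1 + 3*x)) - log(3))/6


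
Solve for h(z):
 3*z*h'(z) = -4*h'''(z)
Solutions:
 h(z) = C1 + Integral(C2*airyai(-6^(1/3)*z/2) + C3*airybi(-6^(1/3)*z/2), z)


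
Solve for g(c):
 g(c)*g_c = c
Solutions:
 g(c) = -sqrt(C1 + c^2)
 g(c) = sqrt(C1 + c^2)


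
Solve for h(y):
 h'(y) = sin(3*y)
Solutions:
 h(y) = C1 - cos(3*y)/3


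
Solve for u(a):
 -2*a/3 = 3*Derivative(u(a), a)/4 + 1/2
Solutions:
 u(a) = C1 - 4*a^2/9 - 2*a/3


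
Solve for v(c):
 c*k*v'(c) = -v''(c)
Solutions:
 v(c) = Piecewise((-sqrt(2)*sqrt(pi)*C1*erf(sqrt(2)*c*sqrt(k)/2)/(2*sqrt(k)) - C2, (k > 0) | (k < 0)), (-C1*c - C2, True))


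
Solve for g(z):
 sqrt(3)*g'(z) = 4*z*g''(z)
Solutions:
 g(z) = C1 + C2*z^(sqrt(3)/4 + 1)


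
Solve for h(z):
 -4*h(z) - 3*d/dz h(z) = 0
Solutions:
 h(z) = C1*exp(-4*z/3)


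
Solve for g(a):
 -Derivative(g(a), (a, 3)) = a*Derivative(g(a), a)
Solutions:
 g(a) = C1 + Integral(C2*airyai(-a) + C3*airybi(-a), a)


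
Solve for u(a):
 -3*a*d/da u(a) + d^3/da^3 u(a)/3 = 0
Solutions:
 u(a) = C1 + Integral(C2*airyai(3^(2/3)*a) + C3*airybi(3^(2/3)*a), a)


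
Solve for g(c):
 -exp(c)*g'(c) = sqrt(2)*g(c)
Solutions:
 g(c) = C1*exp(sqrt(2)*exp(-c))


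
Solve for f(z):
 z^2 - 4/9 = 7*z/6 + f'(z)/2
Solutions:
 f(z) = C1 + 2*z^3/3 - 7*z^2/6 - 8*z/9


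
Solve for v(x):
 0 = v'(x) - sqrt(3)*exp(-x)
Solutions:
 v(x) = C1 - sqrt(3)*exp(-x)


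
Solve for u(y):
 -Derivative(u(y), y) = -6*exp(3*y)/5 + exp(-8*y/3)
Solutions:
 u(y) = C1 + 2*exp(3*y)/5 + 3*exp(-8*y/3)/8


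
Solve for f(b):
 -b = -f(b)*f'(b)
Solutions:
 f(b) = -sqrt(C1 + b^2)
 f(b) = sqrt(C1 + b^2)


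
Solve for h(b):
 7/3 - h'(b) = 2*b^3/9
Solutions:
 h(b) = C1 - b^4/18 + 7*b/3


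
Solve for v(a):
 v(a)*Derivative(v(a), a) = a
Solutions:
 v(a) = -sqrt(C1 + a^2)
 v(a) = sqrt(C1 + a^2)


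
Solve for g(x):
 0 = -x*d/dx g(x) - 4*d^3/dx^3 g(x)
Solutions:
 g(x) = C1 + Integral(C2*airyai(-2^(1/3)*x/2) + C3*airybi(-2^(1/3)*x/2), x)


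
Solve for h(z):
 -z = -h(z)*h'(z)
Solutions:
 h(z) = -sqrt(C1 + z^2)
 h(z) = sqrt(C1 + z^2)


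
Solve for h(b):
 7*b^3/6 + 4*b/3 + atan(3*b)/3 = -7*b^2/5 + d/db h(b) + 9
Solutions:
 h(b) = C1 + 7*b^4/24 + 7*b^3/15 + 2*b^2/3 + b*atan(3*b)/3 - 9*b - log(9*b^2 + 1)/18


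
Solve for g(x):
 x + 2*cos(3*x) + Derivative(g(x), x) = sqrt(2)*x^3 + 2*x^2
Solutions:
 g(x) = C1 + sqrt(2)*x^4/4 + 2*x^3/3 - x^2/2 - 2*sin(3*x)/3


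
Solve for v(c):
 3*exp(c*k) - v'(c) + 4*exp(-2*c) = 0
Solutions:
 v(c) = C1 - 2*exp(-2*c) + 3*exp(c*k)/k


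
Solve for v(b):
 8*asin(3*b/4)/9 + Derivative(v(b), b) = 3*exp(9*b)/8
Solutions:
 v(b) = C1 - 8*b*asin(3*b/4)/9 - 8*sqrt(16 - 9*b^2)/27 + exp(9*b)/24


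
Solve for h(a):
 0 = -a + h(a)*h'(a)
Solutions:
 h(a) = -sqrt(C1 + a^2)
 h(a) = sqrt(C1 + a^2)


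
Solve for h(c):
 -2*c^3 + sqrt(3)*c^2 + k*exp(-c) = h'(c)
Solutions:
 h(c) = C1 - c^4/2 + sqrt(3)*c^3/3 - k*exp(-c)


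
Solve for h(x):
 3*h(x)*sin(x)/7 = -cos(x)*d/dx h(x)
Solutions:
 h(x) = C1*cos(x)^(3/7)


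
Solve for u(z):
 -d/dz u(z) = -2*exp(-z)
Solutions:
 u(z) = C1 - 2*exp(-z)


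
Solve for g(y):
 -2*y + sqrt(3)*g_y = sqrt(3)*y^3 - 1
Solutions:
 g(y) = C1 + y^4/4 + sqrt(3)*y^2/3 - sqrt(3)*y/3


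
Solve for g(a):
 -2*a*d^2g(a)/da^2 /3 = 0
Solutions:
 g(a) = C1 + C2*a


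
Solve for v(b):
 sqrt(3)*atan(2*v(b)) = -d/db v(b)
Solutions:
 Integral(1/atan(2*_y), (_y, v(b))) = C1 - sqrt(3)*b


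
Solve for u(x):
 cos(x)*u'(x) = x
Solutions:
 u(x) = C1 + Integral(x/cos(x), x)


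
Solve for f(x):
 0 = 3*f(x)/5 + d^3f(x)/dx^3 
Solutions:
 f(x) = C3*exp(-3^(1/3)*5^(2/3)*x/5) + (C1*sin(3^(5/6)*5^(2/3)*x/10) + C2*cos(3^(5/6)*5^(2/3)*x/10))*exp(3^(1/3)*5^(2/3)*x/10)


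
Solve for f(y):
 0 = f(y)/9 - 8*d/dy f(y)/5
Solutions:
 f(y) = C1*exp(5*y/72)


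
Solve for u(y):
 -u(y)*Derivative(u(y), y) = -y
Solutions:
 u(y) = -sqrt(C1 + y^2)
 u(y) = sqrt(C1 + y^2)


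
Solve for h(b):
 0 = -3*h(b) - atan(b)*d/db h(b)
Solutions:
 h(b) = C1*exp(-3*Integral(1/atan(b), b))


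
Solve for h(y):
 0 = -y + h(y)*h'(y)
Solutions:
 h(y) = -sqrt(C1 + y^2)
 h(y) = sqrt(C1 + y^2)


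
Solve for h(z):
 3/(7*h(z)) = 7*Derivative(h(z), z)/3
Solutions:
 h(z) = -sqrt(C1 + 18*z)/7
 h(z) = sqrt(C1 + 18*z)/7


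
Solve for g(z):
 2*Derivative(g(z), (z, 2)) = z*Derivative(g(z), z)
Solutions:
 g(z) = C1 + C2*erfi(z/2)


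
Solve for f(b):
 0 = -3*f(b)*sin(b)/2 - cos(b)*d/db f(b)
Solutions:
 f(b) = C1*cos(b)^(3/2)


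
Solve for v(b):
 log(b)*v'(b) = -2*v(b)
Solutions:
 v(b) = C1*exp(-2*li(b))


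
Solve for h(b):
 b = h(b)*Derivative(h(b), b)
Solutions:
 h(b) = -sqrt(C1 + b^2)
 h(b) = sqrt(C1 + b^2)


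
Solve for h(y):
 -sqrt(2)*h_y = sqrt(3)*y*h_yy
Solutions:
 h(y) = C1 + C2*y^(1 - sqrt(6)/3)


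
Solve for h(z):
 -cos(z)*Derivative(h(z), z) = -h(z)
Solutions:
 h(z) = C1*sqrt(sin(z) + 1)/sqrt(sin(z) - 1)


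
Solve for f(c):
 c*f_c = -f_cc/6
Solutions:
 f(c) = C1 + C2*erf(sqrt(3)*c)


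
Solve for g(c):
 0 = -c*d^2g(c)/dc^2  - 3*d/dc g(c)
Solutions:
 g(c) = C1 + C2/c^2


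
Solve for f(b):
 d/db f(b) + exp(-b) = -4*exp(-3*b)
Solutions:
 f(b) = C1 + exp(-b) + 4*exp(-3*b)/3


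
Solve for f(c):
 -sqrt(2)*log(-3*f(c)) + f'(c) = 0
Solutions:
 -sqrt(2)*Integral(1/(log(-_y) + log(3)), (_y, f(c)))/2 = C1 - c


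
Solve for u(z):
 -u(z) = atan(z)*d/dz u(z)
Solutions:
 u(z) = C1*exp(-Integral(1/atan(z), z))


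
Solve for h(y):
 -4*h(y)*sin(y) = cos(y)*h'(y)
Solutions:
 h(y) = C1*cos(y)^4


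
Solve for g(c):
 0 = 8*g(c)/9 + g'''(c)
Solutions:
 g(c) = C3*exp(-2*3^(1/3)*c/3) + (C1*sin(3^(5/6)*c/3) + C2*cos(3^(5/6)*c/3))*exp(3^(1/3)*c/3)


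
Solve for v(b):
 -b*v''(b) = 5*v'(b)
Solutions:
 v(b) = C1 + C2/b^4


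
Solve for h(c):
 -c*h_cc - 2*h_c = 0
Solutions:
 h(c) = C1 + C2/c


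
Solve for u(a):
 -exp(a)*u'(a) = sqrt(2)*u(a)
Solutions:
 u(a) = C1*exp(sqrt(2)*exp(-a))


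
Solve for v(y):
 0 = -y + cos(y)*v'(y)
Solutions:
 v(y) = C1 + Integral(y/cos(y), y)


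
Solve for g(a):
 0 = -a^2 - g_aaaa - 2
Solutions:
 g(a) = C1 + C2*a + C3*a^2 + C4*a^3 - a^6/360 - a^4/12


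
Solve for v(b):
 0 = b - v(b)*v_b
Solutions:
 v(b) = -sqrt(C1 + b^2)
 v(b) = sqrt(C1 + b^2)


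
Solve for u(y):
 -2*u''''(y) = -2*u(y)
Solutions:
 u(y) = C1*exp(-y) + C2*exp(y) + C3*sin(y) + C4*cos(y)


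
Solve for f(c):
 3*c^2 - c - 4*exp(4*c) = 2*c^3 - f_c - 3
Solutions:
 f(c) = C1 + c^4/2 - c^3 + c^2/2 - 3*c + exp(4*c)


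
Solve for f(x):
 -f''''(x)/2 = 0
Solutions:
 f(x) = C1 + C2*x + C3*x^2 + C4*x^3


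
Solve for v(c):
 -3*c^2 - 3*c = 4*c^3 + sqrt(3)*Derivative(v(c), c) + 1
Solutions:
 v(c) = C1 - sqrt(3)*c^4/3 - sqrt(3)*c^3/3 - sqrt(3)*c^2/2 - sqrt(3)*c/3


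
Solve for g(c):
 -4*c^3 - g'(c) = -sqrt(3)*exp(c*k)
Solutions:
 g(c) = C1 - c^4 + sqrt(3)*exp(c*k)/k


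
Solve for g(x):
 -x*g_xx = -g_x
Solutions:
 g(x) = C1 + C2*x^2


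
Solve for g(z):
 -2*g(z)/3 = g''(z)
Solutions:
 g(z) = C1*sin(sqrt(6)*z/3) + C2*cos(sqrt(6)*z/3)


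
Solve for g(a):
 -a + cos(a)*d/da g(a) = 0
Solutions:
 g(a) = C1 + Integral(a/cos(a), a)


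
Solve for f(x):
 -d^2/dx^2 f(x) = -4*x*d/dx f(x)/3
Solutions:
 f(x) = C1 + C2*erfi(sqrt(6)*x/3)


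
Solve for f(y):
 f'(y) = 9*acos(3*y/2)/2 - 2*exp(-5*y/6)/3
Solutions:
 f(y) = C1 + 9*y*acos(3*y/2)/2 - 3*sqrt(4 - 9*y^2)/2 + 4*exp(-5*y/6)/5


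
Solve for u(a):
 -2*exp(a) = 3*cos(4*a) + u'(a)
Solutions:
 u(a) = C1 - 2*exp(a) - 3*sin(4*a)/4


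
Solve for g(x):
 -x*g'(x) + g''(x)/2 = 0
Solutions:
 g(x) = C1 + C2*erfi(x)


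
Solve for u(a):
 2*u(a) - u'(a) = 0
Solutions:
 u(a) = C1*exp(2*a)


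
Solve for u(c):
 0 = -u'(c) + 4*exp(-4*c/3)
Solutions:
 u(c) = C1 - 3*exp(-4*c/3)


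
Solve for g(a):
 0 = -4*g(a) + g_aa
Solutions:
 g(a) = C1*exp(-2*a) + C2*exp(2*a)


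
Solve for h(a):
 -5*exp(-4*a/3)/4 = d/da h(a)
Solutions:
 h(a) = C1 + 15*exp(-4*a/3)/16


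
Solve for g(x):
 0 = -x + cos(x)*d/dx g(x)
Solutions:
 g(x) = C1 + Integral(x/cos(x), x)


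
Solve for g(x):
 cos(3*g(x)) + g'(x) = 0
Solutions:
 g(x) = -asin((C1 + exp(6*x))/(C1 - exp(6*x)))/3 + pi/3
 g(x) = asin((C1 + exp(6*x))/(C1 - exp(6*x)))/3


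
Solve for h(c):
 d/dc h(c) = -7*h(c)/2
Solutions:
 h(c) = C1*exp(-7*c/2)


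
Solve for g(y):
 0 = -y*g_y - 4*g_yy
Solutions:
 g(y) = C1 + C2*erf(sqrt(2)*y/4)


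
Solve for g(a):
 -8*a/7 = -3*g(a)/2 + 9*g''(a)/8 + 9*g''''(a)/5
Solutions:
 g(a) = C1*exp(-sqrt(3)*a*sqrt(-15 + sqrt(2145))/12) + C2*exp(sqrt(3)*a*sqrt(-15 + sqrt(2145))/12) + C3*sin(sqrt(3)*a*sqrt(15 + sqrt(2145))/12) + C4*cos(sqrt(3)*a*sqrt(15 + sqrt(2145))/12) + 16*a/21


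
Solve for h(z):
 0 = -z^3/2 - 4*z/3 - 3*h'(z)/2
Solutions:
 h(z) = C1 - z^4/12 - 4*z^2/9


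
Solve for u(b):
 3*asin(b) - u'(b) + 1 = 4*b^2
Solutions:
 u(b) = C1 - 4*b^3/3 + 3*b*asin(b) + b + 3*sqrt(1 - b^2)


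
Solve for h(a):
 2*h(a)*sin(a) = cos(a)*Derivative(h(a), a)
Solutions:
 h(a) = C1/cos(a)^2


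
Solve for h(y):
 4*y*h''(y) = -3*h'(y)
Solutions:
 h(y) = C1 + C2*y^(1/4)


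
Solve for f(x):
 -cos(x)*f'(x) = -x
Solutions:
 f(x) = C1 + Integral(x/cos(x), x)


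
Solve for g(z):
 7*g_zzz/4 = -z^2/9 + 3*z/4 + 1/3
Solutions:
 g(z) = C1 + C2*z + C3*z^2 - z^5/945 + z^4/56 + 2*z^3/63


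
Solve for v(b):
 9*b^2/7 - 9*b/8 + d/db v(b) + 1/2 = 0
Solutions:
 v(b) = C1 - 3*b^3/7 + 9*b^2/16 - b/2


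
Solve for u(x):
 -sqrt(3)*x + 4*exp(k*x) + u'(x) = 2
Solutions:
 u(x) = C1 + sqrt(3)*x^2/2 + 2*x - 4*exp(k*x)/k


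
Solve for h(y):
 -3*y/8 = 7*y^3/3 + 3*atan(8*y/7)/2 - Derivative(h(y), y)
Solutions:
 h(y) = C1 + 7*y^4/12 + 3*y^2/16 + 3*y*atan(8*y/7)/2 - 21*log(64*y^2 + 49)/32


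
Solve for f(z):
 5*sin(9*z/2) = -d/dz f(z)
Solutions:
 f(z) = C1 + 10*cos(9*z/2)/9


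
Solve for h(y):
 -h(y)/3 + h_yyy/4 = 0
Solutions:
 h(y) = C3*exp(6^(2/3)*y/3) + (C1*sin(2^(2/3)*3^(1/6)*y/2) + C2*cos(2^(2/3)*3^(1/6)*y/2))*exp(-6^(2/3)*y/6)


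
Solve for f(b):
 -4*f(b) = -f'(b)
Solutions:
 f(b) = C1*exp(4*b)


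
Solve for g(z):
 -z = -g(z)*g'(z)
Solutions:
 g(z) = -sqrt(C1 + z^2)
 g(z) = sqrt(C1 + z^2)


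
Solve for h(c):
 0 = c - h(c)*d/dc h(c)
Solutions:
 h(c) = -sqrt(C1 + c^2)
 h(c) = sqrt(C1 + c^2)


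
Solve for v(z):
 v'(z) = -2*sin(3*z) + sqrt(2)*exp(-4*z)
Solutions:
 v(z) = C1 + 2*cos(3*z)/3 - sqrt(2)*exp(-4*z)/4


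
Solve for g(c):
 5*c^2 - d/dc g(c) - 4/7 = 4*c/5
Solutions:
 g(c) = C1 + 5*c^3/3 - 2*c^2/5 - 4*c/7


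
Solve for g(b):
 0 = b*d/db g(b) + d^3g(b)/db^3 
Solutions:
 g(b) = C1 + Integral(C2*airyai(-b) + C3*airybi(-b), b)


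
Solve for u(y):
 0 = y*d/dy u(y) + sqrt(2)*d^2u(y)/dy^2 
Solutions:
 u(y) = C1 + C2*erf(2^(1/4)*y/2)


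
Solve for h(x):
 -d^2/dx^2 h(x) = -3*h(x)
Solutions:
 h(x) = C1*exp(-sqrt(3)*x) + C2*exp(sqrt(3)*x)


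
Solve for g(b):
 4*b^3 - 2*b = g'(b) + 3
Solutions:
 g(b) = C1 + b^4 - b^2 - 3*b


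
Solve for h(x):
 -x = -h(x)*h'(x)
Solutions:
 h(x) = -sqrt(C1 + x^2)
 h(x) = sqrt(C1 + x^2)


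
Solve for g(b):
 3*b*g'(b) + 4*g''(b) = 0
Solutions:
 g(b) = C1 + C2*erf(sqrt(6)*b/4)


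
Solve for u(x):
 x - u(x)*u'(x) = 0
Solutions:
 u(x) = -sqrt(C1 + x^2)
 u(x) = sqrt(C1 + x^2)


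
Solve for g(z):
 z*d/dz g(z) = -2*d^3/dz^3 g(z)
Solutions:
 g(z) = C1 + Integral(C2*airyai(-2^(2/3)*z/2) + C3*airybi(-2^(2/3)*z/2), z)


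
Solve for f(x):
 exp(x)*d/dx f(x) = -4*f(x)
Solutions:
 f(x) = C1*exp(4*exp(-x))


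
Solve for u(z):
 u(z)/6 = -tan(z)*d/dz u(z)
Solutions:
 u(z) = C1/sin(z)^(1/6)


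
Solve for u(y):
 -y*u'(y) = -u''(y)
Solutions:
 u(y) = C1 + C2*erfi(sqrt(2)*y/2)


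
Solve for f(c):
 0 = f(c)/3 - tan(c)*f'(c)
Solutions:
 f(c) = C1*sin(c)^(1/3)


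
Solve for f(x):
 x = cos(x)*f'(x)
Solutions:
 f(x) = C1 + Integral(x/cos(x), x)


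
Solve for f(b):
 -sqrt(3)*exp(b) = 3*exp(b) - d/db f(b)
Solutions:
 f(b) = C1 + sqrt(3)*exp(b) + 3*exp(b)


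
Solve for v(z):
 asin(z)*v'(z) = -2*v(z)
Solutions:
 v(z) = C1*exp(-2*Integral(1/asin(z), z))


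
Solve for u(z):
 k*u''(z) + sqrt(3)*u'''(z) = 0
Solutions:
 u(z) = C1 + C2*z + C3*exp(-sqrt(3)*k*z/3)


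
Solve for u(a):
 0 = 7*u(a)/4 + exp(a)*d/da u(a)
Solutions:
 u(a) = C1*exp(7*exp(-a)/4)


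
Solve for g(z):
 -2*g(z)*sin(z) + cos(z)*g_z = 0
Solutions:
 g(z) = C1/cos(z)^2


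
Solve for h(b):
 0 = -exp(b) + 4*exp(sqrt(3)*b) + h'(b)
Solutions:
 h(b) = C1 + exp(b) - 4*sqrt(3)*exp(sqrt(3)*b)/3


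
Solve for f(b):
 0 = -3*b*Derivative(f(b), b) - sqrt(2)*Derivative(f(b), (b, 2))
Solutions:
 f(b) = C1 + C2*erf(2^(1/4)*sqrt(3)*b/2)


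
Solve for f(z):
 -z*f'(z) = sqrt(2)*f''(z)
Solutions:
 f(z) = C1 + C2*erf(2^(1/4)*z/2)


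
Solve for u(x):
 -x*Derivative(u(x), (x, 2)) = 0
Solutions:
 u(x) = C1 + C2*x


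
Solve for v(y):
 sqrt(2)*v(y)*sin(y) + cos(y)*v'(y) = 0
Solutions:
 v(y) = C1*cos(y)^(sqrt(2))


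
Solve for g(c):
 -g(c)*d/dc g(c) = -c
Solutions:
 g(c) = -sqrt(C1 + c^2)
 g(c) = sqrt(C1 + c^2)


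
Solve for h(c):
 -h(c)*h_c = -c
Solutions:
 h(c) = -sqrt(C1 + c^2)
 h(c) = sqrt(C1 + c^2)


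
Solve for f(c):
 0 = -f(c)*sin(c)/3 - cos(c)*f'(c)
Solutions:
 f(c) = C1*cos(c)^(1/3)


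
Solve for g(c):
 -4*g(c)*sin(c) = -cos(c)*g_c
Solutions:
 g(c) = C1/cos(c)^4


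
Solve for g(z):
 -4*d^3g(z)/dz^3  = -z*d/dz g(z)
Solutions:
 g(z) = C1 + Integral(C2*airyai(2^(1/3)*z/2) + C3*airybi(2^(1/3)*z/2), z)


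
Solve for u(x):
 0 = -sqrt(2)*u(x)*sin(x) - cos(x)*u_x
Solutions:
 u(x) = C1*cos(x)^(sqrt(2))


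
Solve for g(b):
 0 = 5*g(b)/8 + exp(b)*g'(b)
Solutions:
 g(b) = C1*exp(5*exp(-b)/8)


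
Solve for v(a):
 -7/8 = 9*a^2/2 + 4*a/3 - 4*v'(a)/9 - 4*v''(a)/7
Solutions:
 v(a) = C1 + C2*exp(-7*a/9) + 27*a^3/8 - 645*a^2/56 + 49527*a/1568


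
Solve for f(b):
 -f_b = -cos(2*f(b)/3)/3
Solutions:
 -b/3 - 3*log(sin(2*f(b)/3) - 1)/4 + 3*log(sin(2*f(b)/3) + 1)/4 = C1


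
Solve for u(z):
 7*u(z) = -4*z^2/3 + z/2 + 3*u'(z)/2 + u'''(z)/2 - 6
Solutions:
 u(z) = C3*exp(2*z) - 4*z^2/21 - z/98 + (C1*sin(sqrt(6)*z) + C2*cos(sqrt(6)*z))*exp(-z) - 1179/1372


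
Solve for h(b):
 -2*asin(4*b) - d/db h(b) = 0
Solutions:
 h(b) = C1 - 2*b*asin(4*b) - sqrt(1 - 16*b^2)/2


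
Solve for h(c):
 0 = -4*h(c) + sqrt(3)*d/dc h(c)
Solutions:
 h(c) = C1*exp(4*sqrt(3)*c/3)


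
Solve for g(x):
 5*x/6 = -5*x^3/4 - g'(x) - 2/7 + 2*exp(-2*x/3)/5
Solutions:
 g(x) = C1 - 5*x^4/16 - 5*x^2/12 - 2*x/7 - 3*exp(-2*x/3)/5


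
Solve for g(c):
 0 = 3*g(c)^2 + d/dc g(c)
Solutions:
 g(c) = 1/(C1 + 3*c)


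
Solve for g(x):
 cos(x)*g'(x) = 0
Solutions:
 g(x) = C1


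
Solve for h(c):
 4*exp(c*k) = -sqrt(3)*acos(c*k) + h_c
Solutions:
 h(c) = C1 + 4*Piecewise((exp(c*k)/k, Ne(k, 0)), (c, True)) + sqrt(3)*Piecewise((c*acos(c*k) - sqrt(-c^2*k^2 + 1)/k, Ne(k, 0)), (pi*c/2, True))


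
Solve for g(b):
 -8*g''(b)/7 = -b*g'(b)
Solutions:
 g(b) = C1 + C2*erfi(sqrt(7)*b/4)


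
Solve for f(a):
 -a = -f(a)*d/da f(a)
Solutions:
 f(a) = -sqrt(C1 + a^2)
 f(a) = sqrt(C1 + a^2)


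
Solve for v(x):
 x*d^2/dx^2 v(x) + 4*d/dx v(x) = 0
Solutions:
 v(x) = C1 + C2/x^3


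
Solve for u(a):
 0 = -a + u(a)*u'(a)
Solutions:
 u(a) = -sqrt(C1 + a^2)
 u(a) = sqrt(C1 + a^2)


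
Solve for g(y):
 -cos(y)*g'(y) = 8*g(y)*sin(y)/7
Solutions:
 g(y) = C1*cos(y)^(8/7)


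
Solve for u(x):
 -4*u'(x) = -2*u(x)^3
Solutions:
 u(x) = -sqrt(-1/(C1 + x))
 u(x) = sqrt(-1/(C1 + x))


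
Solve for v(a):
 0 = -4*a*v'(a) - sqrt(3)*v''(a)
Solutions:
 v(a) = C1 + C2*erf(sqrt(2)*3^(3/4)*a/3)


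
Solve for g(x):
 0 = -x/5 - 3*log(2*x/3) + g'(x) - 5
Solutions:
 g(x) = C1 + x^2/10 + 3*x*log(x) + x*log(8/27) + 2*x


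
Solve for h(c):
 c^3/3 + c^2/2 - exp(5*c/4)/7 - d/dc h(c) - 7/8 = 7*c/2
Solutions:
 h(c) = C1 + c^4/12 + c^3/6 - 7*c^2/4 - 7*c/8 - 4*exp(5*c/4)/35


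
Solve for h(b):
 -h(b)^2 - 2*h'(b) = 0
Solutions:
 h(b) = 2/(C1 + b)


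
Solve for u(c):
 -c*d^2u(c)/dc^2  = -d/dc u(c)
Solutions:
 u(c) = C1 + C2*c^2


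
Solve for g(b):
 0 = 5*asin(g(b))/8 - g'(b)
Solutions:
 Integral(1/asin(_y), (_y, g(b))) = C1 + 5*b/8


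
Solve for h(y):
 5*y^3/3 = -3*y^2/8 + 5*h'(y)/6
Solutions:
 h(y) = C1 + y^4/2 + 3*y^3/20


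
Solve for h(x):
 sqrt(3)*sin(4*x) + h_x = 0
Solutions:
 h(x) = C1 + sqrt(3)*cos(4*x)/4


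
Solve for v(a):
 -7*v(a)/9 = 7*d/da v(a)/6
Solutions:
 v(a) = C1*exp(-2*a/3)


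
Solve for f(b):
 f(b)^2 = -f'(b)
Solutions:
 f(b) = 1/(C1 + b)


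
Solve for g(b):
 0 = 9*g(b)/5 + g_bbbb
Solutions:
 g(b) = (C1*sin(5^(3/4)*sqrt(6)*b/10) + C2*cos(5^(3/4)*sqrt(6)*b/10))*exp(-5^(3/4)*sqrt(6)*b/10) + (C3*sin(5^(3/4)*sqrt(6)*b/10) + C4*cos(5^(3/4)*sqrt(6)*b/10))*exp(5^(3/4)*sqrt(6)*b/10)


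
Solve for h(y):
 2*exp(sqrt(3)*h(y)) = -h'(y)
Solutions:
 h(y) = sqrt(3)*(2*log(1/(C1 + 2*y)) - log(3))/6


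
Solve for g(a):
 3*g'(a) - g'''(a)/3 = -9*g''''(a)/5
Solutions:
 g(a) = C1 + C2*exp(a*(10*2^(1/3)*5^(2/3)/(243*sqrt(531141) + 177097)^(1/3) + 20 + 2^(2/3)*5^(1/3)*(243*sqrt(531141) + 177097)^(1/3))/324)*sin(10^(1/3)*sqrt(3)*a*(-2^(1/3)*(243*sqrt(531141) + 177097)^(1/3) + 10*5^(1/3)/(243*sqrt(531141) + 177097)^(1/3))/324) + C3*exp(a*(10*2^(1/3)*5^(2/3)/(243*sqrt(531141) + 177097)^(1/3) + 20 + 2^(2/3)*5^(1/3)*(243*sqrt(531141) + 177097)^(1/3))/324)*cos(10^(1/3)*sqrt(3)*a*(-2^(1/3)*(243*sqrt(531141) + 177097)^(1/3) + 10*5^(1/3)/(243*sqrt(531141) + 177097)^(1/3))/324) + C4*exp(a*(-2^(2/3)*5^(1/3)*(243*sqrt(531141) + 177097)^(1/3) - 10*2^(1/3)*5^(2/3)/(243*sqrt(531141) + 177097)^(1/3) + 10)/162)


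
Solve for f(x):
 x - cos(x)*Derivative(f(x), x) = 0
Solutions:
 f(x) = C1 + Integral(x/cos(x), x)


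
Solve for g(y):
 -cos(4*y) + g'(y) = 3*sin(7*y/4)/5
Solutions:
 g(y) = C1 + sin(4*y)/4 - 12*cos(7*y/4)/35


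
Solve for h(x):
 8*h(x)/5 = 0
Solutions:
 h(x) = 0


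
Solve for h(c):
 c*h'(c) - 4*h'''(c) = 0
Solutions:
 h(c) = C1 + Integral(C2*airyai(2^(1/3)*c/2) + C3*airybi(2^(1/3)*c/2), c)


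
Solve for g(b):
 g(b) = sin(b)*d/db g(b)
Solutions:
 g(b) = C1*sqrt(cos(b) - 1)/sqrt(cos(b) + 1)


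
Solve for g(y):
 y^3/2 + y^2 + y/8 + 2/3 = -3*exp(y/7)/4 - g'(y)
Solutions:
 g(y) = C1 - y^4/8 - y^3/3 - y^2/16 - 2*y/3 - 21*exp(y/7)/4


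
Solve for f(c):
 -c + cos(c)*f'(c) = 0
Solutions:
 f(c) = C1 + Integral(c/cos(c), c)


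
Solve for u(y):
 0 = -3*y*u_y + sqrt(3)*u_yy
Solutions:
 u(y) = C1 + C2*erfi(sqrt(2)*3^(1/4)*y/2)


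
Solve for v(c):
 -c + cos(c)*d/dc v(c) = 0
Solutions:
 v(c) = C1 + Integral(c/cos(c), c)


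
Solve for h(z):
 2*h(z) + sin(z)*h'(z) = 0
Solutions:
 h(z) = C1*(cos(z) + 1)/(cos(z) - 1)


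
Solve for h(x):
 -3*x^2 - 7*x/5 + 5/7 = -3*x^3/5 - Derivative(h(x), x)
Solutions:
 h(x) = C1 - 3*x^4/20 + x^3 + 7*x^2/10 - 5*x/7


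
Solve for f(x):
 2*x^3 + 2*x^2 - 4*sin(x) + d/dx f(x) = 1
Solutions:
 f(x) = C1 - x^4/2 - 2*x^3/3 + x - 4*cos(x)


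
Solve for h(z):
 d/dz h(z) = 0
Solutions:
 h(z) = C1


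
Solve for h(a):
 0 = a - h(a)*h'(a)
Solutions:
 h(a) = -sqrt(C1 + a^2)
 h(a) = sqrt(C1 + a^2)


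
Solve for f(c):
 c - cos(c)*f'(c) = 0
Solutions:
 f(c) = C1 + Integral(c/cos(c), c)


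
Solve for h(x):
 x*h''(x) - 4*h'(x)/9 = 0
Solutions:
 h(x) = C1 + C2*x^(13/9)


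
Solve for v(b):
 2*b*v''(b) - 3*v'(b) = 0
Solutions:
 v(b) = C1 + C2*b^(5/2)


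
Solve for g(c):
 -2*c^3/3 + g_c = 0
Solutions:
 g(c) = C1 + c^4/6


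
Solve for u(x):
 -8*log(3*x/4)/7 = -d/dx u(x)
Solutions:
 u(x) = C1 + 8*x*log(x)/7 - 16*x*log(2)/7 - 8*x/7 + 8*x*log(3)/7


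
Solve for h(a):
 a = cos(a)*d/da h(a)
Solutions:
 h(a) = C1 + Integral(a/cos(a), a)


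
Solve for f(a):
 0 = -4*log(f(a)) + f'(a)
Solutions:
 li(f(a)) = C1 + 4*a


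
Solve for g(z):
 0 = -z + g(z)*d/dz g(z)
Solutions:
 g(z) = -sqrt(C1 + z^2)
 g(z) = sqrt(C1 + z^2)


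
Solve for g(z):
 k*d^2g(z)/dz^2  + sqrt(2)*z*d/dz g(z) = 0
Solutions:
 g(z) = C1 + C2*sqrt(k)*erf(2^(3/4)*z*sqrt(1/k)/2)


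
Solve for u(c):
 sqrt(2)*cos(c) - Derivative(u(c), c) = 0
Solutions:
 u(c) = C1 + sqrt(2)*sin(c)


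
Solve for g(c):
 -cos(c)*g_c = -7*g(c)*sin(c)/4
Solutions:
 g(c) = C1/cos(c)^(7/4)


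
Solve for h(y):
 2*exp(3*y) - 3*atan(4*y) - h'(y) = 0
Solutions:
 h(y) = C1 - 3*y*atan(4*y) + 2*exp(3*y)/3 + 3*log(16*y^2 + 1)/8


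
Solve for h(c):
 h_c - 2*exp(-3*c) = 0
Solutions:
 h(c) = C1 - 2*exp(-3*c)/3


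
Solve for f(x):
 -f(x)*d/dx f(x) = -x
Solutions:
 f(x) = -sqrt(C1 + x^2)
 f(x) = sqrt(C1 + x^2)


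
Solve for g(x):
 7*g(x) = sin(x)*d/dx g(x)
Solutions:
 g(x) = C1*sqrt(cos(x) - 1)*(cos(x)^3 - 3*cos(x)^2 + 3*cos(x) - 1)/(sqrt(cos(x) + 1)*(cos(x)^3 + 3*cos(x)^2 + 3*cos(x) + 1))


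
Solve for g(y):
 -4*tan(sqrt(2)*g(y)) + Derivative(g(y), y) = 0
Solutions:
 g(y) = sqrt(2)*(pi - asin(C1*exp(4*sqrt(2)*y)))/2
 g(y) = sqrt(2)*asin(C1*exp(4*sqrt(2)*y))/2


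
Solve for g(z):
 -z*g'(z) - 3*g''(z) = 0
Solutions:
 g(z) = C1 + C2*erf(sqrt(6)*z/6)


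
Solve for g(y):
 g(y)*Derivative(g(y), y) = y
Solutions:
 g(y) = -sqrt(C1 + y^2)
 g(y) = sqrt(C1 + y^2)


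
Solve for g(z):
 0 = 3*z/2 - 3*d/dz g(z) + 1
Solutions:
 g(z) = C1 + z^2/4 + z/3


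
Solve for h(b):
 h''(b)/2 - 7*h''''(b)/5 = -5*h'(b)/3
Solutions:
 h(b) = C1 + C2*exp(-210^(1/3)*b*(210^(1/3)/(sqrt(43890) + 210)^(1/3) + (sqrt(43890) + 210)^(1/3))/84)*sin(3^(1/6)*70^(1/3)*b*(-3^(2/3)*(sqrt(43890) + 210)^(1/3) + 3*70^(1/3)/(sqrt(43890) + 210)^(1/3))/84) + C3*exp(-210^(1/3)*b*(210^(1/3)/(sqrt(43890) + 210)^(1/3) + (sqrt(43890) + 210)^(1/3))/84)*cos(3^(1/6)*70^(1/3)*b*(-3^(2/3)*(sqrt(43890) + 210)^(1/3) + 3*70^(1/3)/(sqrt(43890) + 210)^(1/3))/84) + C4*exp(210^(1/3)*b*(210^(1/3)/(sqrt(43890) + 210)^(1/3) + (sqrt(43890) + 210)^(1/3))/42)


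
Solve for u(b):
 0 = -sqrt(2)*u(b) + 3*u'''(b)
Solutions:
 u(b) = C3*exp(2^(1/6)*3^(2/3)*b/3) + (C1*sin(6^(1/6)*b/2) + C2*cos(6^(1/6)*b/2))*exp(-2^(1/6)*3^(2/3)*b/6)


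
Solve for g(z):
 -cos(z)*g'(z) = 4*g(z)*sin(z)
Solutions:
 g(z) = C1*cos(z)^4


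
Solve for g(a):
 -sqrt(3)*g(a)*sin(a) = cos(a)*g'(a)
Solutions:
 g(a) = C1*cos(a)^(sqrt(3))


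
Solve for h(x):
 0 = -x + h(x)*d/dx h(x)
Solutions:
 h(x) = -sqrt(C1 + x^2)
 h(x) = sqrt(C1 + x^2)


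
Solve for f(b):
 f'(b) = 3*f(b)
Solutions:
 f(b) = C1*exp(3*b)


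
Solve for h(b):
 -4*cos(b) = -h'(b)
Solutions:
 h(b) = C1 + 4*sin(b)


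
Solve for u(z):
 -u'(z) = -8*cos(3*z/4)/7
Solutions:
 u(z) = C1 + 32*sin(3*z/4)/21


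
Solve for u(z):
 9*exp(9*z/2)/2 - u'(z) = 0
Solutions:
 u(z) = C1 + exp(9*z/2)


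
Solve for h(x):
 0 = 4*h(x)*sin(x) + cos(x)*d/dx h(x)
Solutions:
 h(x) = C1*cos(x)^4


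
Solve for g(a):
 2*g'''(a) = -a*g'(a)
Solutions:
 g(a) = C1 + Integral(C2*airyai(-2^(2/3)*a/2) + C3*airybi(-2^(2/3)*a/2), a)


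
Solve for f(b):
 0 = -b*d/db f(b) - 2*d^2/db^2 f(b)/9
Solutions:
 f(b) = C1 + C2*erf(3*b/2)


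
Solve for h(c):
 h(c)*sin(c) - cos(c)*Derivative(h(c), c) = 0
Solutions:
 h(c) = C1/cos(c)


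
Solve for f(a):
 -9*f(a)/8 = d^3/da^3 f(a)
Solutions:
 f(a) = C3*exp(-3^(2/3)*a/2) + (C1*sin(3*3^(1/6)*a/4) + C2*cos(3*3^(1/6)*a/4))*exp(3^(2/3)*a/4)


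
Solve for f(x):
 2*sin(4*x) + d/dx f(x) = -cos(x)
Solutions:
 f(x) = C1 - sin(x) + cos(4*x)/2


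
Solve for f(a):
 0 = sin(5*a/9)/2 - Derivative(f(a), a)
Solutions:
 f(a) = C1 - 9*cos(5*a/9)/10


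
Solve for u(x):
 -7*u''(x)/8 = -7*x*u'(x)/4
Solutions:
 u(x) = C1 + C2*erfi(x)


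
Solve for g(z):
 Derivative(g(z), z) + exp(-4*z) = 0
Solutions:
 g(z) = C1 + exp(-4*z)/4


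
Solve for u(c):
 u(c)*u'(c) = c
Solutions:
 u(c) = -sqrt(C1 + c^2)
 u(c) = sqrt(C1 + c^2)
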